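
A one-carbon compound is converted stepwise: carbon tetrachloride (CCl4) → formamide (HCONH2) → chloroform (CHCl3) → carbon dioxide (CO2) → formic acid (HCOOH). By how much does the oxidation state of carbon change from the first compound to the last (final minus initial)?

Carbon oxidation states along the series — carbon tetrachloride: +4, formamide: +2, chloroform: +2, carbon dioxide: +4, formic acid: +2.
Net change = +2 − (+4) = -2.

-2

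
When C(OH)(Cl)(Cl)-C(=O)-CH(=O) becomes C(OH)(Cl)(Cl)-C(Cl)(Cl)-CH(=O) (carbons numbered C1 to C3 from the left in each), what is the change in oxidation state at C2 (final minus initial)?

0

Before: C2 has 2 bonds to C, 2 bonds to O → oxidation state +2.
After: C2 has 2 bonds to C, 2 bonds to Cl → oxidation state +2.
Δ = +2 − (+2) = 0, so no net redox change at C2.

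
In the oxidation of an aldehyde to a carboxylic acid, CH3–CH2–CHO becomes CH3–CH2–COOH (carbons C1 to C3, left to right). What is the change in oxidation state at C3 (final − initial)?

+2

Before: C3 has 1 bond to C, 1 bond to H, 2 bonds to O → oxidation state +1.
After: C3 has 1 bond to C, 3 bonds to O → oxidation state +3.
Δ = +3 − (+1) = +2, so this is an oxidation at C3.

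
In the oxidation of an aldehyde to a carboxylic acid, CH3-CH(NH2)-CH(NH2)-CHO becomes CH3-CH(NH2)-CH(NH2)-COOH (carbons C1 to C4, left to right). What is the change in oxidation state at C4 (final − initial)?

Before: C4 has 1 bond to C, 1 bond to H, 2 bonds to O → oxidation state +1.
After: C4 has 1 bond to C, 3 bonds to O → oxidation state +3.
Δ = +3 − (+1) = +2, so this is an oxidation at C4.

+2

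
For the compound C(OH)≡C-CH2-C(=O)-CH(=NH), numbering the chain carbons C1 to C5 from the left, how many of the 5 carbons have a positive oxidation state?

Bonds to more-electronegative neighbours contribute +1 each, bonds to H or metals contribute −1 each, and C–C bonds contribute 0. Tallying each carbon:
C1: 3C, 1O → 0 + 1 = +1
C2: 4C → 0 = 0
C3: 2C, 2H → 0 − 2 = -2
C4: 2C, 2O → 0 + 2 = +2
C5: 1C, 1H, 2N → 0 − 1 + 2 = +1
3 carbons (C1, C4, C5) meet the condition.

3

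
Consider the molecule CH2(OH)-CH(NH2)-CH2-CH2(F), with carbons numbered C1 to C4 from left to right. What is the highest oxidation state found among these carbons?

Tallying each carbon's bonds:
C1: 1C, 2H, 1O → 0 − 2 + 1 = -1
C2: 2C, 1H, 1N → 0 − 1 + 1 = 0
C3: 2C, 2H → 0 − 2 = -2
C4: 1C, 2H, 1F → 0 − 2 + 1 = -1
The highest value is 0.

0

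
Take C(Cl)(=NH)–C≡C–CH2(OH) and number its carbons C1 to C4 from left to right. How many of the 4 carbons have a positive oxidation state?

1

Tallying each carbon's bonds:
C1: 1C, 2N, 1Cl → 0 + 2 + 1 = +3
C2: 4C → 0 = 0
C3: 4C → 0 = 0
C4: 1C, 2H, 1O → 0 − 2 + 1 = -1
1 carbon (C1) meets the condition.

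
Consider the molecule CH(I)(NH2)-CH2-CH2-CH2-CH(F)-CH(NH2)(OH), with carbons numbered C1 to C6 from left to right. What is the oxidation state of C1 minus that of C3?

+3

C1: 1C, 1H, 1N, 1I → 0 − 1 + 1 + 1 = +1
C3: 2C, 2H → 0 − 2 = -2
Difference: +1 − (-2) = +3.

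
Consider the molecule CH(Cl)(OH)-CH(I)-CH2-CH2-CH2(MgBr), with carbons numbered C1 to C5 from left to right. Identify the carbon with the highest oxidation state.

C1

Bonds to more-electronegative neighbours contribute +1 each, bonds to H or metals contribute −1 each, and C–C bonds contribute 0. Tallying each carbon:
C1: 1C, 1H, 1O, 1Cl → 0 − 1 + 1 + 1 = +1
C2: 2C, 1H, 1I → 0 − 1 + 1 = 0
C3: 2C, 2H → 0 − 2 = -2
C4: 2C, 2H → 0 − 2 = -2
C5: 1C, 2H, 1Mg → 0 − 2 − 1 = -3
The most oxidised carbon is C1 at +1.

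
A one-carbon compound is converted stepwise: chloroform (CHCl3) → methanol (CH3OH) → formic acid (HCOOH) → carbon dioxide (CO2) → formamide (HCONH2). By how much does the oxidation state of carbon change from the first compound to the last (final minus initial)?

0

Carbon oxidation states along the series — chloroform: +2, methanol: -2, formic acid: +2, carbon dioxide: +4, formamide: +2.
Net change = +2 − (+2) = 0.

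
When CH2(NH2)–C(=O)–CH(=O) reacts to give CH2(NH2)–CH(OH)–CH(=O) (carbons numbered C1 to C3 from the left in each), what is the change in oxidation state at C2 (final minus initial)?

Before: C2 has 2 bonds to C, 2 bonds to O → oxidation state +2.
After: C2 has 2 bonds to C, 1 bond to H, 1 bond to O → oxidation state 0.
Δ = 0 − (+2) = -2, so this is a reduction at C2.

-2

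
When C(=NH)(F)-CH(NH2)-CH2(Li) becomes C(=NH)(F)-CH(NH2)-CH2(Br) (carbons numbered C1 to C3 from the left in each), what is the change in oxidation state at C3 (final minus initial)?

Before: C3 has 1 bond to C, 2 bonds to H, 1 bond to Li → oxidation state -3.
After: C3 has 1 bond to C, 2 bonds to H, 1 bond to Br → oxidation state -1.
Δ = -1 − (-3) = +2, so this is an oxidation at C3.

+2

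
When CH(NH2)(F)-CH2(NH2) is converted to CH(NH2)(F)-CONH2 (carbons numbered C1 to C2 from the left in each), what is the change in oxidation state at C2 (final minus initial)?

+4

Before: C2 has 1 bond to C, 2 bonds to H, 1 bond to N → oxidation state -1.
After: C2 has 1 bond to C, 2 bonds to O, 1 bond to N → oxidation state +3.
Δ = +3 − (-1) = +4, so this is an oxidation at C2.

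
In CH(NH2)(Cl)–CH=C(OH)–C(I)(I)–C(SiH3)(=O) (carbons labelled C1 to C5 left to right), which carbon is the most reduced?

Tallying each carbon's bonds:
C1: 1C, 1H, 1N, 1Cl → 0 − 1 + 1 + 1 = +1
C2: 3C, 1H → 0 − 1 = -1
C3: 3C, 1O → 0 + 1 = +1
C4: 2C, 2I → 0 + 2 = +2
C5: 1C, 2O, 1Si → 0 + 2 − 1 = +1
The most reduced carbon is C2 at -1.

C2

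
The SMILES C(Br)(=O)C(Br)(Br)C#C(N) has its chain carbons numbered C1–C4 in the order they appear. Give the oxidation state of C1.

+3

Count +1 for every bond to an atom more electronegative than carbon and −1 for every bond to one less electronegative; C–C bonds are 0.
C1 has one bond to C (0), one bond to Br (+1), a double bond to O (2×+1 = +2).
Oxidation state = 0 + 1 + 2 = +3.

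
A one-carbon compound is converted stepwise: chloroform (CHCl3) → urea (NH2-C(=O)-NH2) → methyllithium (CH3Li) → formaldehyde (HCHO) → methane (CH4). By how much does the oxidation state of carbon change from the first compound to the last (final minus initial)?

Carbon oxidation states along the series — chloroform: +2, urea: +4, methyllithium: -4, formaldehyde: 0, methane: -4.
Net change = -4 − (+2) = -6.

-6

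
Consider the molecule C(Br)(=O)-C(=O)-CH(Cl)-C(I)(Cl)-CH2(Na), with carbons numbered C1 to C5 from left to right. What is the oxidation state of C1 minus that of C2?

C1: 1C, 2O, 1Br → 0 + 2 + 1 = +3
C2: 2C, 2O → 0 + 2 = +2
Difference: +3 − (+2) = +1.

+1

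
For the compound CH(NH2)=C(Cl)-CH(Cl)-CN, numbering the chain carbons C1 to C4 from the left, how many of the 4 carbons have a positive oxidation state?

2

Tallying each carbon's bonds:
C1: 2C, 1H, 1N → 0 − 1 + 1 = 0
C2: 3C, 1Cl → 0 + 1 = +1
C3: 2C, 1H, 1Cl → 0 − 1 + 1 = 0
C4: 1C, 3N → 0 + 3 = +3
2 carbons (C2, C4) meet the condition.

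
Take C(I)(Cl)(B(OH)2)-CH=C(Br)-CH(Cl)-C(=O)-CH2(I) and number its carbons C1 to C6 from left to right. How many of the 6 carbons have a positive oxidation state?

Tallying each carbon's bonds:
C1: 1C, 1Cl, 1I, 1B → 0 + 1 + 1 − 1 = +1
C2: 3C, 1H → 0 − 1 = -1
C3: 3C, 1Br → 0 + 1 = +1
C4: 2C, 1H, 1Cl → 0 − 1 + 1 = 0
C5: 2C, 2O → 0 + 2 = +2
C6: 1C, 2H, 1I → 0 − 2 + 1 = -1
3 carbons (C1, C3, C5) meet the condition.

3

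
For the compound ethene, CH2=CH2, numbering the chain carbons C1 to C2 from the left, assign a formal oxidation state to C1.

-2

C1 has one bond to H (-1), one bond to H (-1), a double bond to C (2×0 = 0).
Oxidation state = -1 − 1 + 0 = -2.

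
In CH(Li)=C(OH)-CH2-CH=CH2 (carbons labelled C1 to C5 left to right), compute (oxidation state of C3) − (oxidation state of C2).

-3

C3: 2C, 2H → 0 − 2 = -2
C2: 3C, 1O → 0 + 1 = +1
Difference: -2 − (+1) = -3.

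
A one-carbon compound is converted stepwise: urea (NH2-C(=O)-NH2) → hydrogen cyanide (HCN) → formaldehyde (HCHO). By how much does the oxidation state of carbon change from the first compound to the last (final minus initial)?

Carbon oxidation states along the series — urea: +4, hydrogen cyanide: +2, formaldehyde: 0.
Net change = 0 − (+4) = -4.

-4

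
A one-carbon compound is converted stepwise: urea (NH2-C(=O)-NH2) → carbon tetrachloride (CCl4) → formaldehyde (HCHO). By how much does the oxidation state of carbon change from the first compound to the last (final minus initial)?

-4

Carbon oxidation states along the series — urea: +4, carbon tetrachloride: +4, formaldehyde: 0.
Net change = 0 − (+4) = -4.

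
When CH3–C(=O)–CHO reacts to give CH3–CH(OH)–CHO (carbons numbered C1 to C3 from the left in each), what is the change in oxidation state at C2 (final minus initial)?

Before: C2 has 2 bonds to C, 2 bonds to O → oxidation state +2.
After: C2 has 2 bonds to C, 1 bond to H, 1 bond to O → oxidation state 0.
Δ = 0 − (+2) = -2, so this is a reduction at C2.

-2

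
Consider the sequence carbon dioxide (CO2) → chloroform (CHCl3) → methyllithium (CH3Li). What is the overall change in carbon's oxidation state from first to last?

Carbon oxidation states along the series — carbon dioxide: +4, chloroform: +2, methyllithium: -4.
Net change = -4 − (+4) = -8.

-8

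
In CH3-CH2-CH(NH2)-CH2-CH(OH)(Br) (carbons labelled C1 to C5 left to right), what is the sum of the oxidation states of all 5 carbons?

Tallying each carbon's bonds:
C1: 1C, 3H → 0 − 3 = -3
C2: 2C, 2H → 0 − 2 = -2
C3: 2C, 1H, 1N → 0 − 1 + 1 = 0
C4: 2C, 2H → 0 − 2 = -2
C5: 1C, 1H, 1O, 1Br → 0 − 1 + 1 + 1 = +1
Sum = -3 − 2 + 0 − 2 + 1 = -6.

-6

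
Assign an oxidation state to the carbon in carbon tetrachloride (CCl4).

The carbon has one bond to Cl (+1), one bond to Cl (+1), one bond to Cl (+1), one bond to Cl (+1).
Oxidation state = +1 + 1 + 1 + 1 = +4.

+4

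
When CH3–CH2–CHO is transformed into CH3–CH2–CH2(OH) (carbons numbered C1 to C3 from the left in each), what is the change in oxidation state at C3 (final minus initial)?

-2

Before: C3 has 1 bond to C, 1 bond to H, 2 bonds to O → oxidation state +1.
After: C3 has 1 bond to C, 2 bonds to H, 1 bond to O → oxidation state -1.
Δ = -1 − (+1) = -2, so this is a reduction at C3.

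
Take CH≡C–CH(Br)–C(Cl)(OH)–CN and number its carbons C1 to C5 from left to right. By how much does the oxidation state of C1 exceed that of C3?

C1: 3C, 1H → 0 − 1 = -1
C3: 2C, 1H, 1Br → 0 − 1 + 1 = 0
Difference: -1 − (0) = -1.

-1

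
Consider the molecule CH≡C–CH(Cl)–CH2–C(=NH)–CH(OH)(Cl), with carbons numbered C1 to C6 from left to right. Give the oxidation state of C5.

+2

C5 has one bond to C (0), one bond to C (0), a double bond to N (2×+1 = +2).
Oxidation state = 0 + 0 + 2 = +2.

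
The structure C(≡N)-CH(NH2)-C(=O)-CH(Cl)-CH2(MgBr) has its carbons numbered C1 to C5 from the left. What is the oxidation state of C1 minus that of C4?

C1: 1C, 3N → 0 + 3 = +3
C4: 2C, 1H, 1Cl → 0 − 1 + 1 = 0
Difference: +3 − (0) = +3.

+3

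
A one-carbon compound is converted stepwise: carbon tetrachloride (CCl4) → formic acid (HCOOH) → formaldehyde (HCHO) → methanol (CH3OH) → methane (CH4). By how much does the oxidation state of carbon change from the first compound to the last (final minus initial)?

-8

Carbon oxidation states along the series — carbon tetrachloride: +4, formic acid: +2, formaldehyde: 0, methanol: -2, methane: -4.
Net change = -4 − (+4) = -8.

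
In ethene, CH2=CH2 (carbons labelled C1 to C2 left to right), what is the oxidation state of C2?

-2

C2 has one bond to H (-1), one bond to H (-1), a double bond to C (2×0 = 0).
Oxidation state = -1 − 1 + 0 = -2.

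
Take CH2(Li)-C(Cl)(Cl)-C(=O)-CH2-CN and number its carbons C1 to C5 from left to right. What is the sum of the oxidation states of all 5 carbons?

Tallying each carbon's bonds:
C1: 1C, 2H, 1Li → 0 − 2 − 1 = -3
C2: 2C, 2Cl → 0 + 2 = +2
C3: 2C, 2O → 0 + 2 = +2
C4: 2C, 2H → 0 − 2 = -2
C5: 1C, 3N → 0 + 3 = +3
Sum = -3 + 2 + 2 − 2 + 3 = +2.

+2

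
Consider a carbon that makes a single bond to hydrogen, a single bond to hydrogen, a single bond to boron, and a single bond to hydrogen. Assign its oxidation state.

Assign +1 per bond to O/N/halogen, −1 per bond to H or an electropositive element, and 0 per bond to carbon.
The carbon has one bond to H (-1), one bond to B (-1), one bond to H (-1), one bond to H (-1).
Oxidation state = -1 − 1 − 1 − 1 = -4.

-4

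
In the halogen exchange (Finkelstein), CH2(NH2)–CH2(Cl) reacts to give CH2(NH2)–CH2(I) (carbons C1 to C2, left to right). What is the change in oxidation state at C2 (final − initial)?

Before: C2 has 1 bond to C, 2 bonds to H, 1 bond to Cl → oxidation state -1.
After: C2 has 1 bond to C, 2 bonds to H, 1 bond to I → oxidation state -1.
Δ = -1 − (-1) = 0, so no net redox change at C2.

0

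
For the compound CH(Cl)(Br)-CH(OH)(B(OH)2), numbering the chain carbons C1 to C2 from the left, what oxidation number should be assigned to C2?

C2 has one bond to C (0), one bond to H (-1), one bond to O (+1), one bond to B (-1).
Oxidation state = 0 − 1 + 1 − 1 = -1.

-1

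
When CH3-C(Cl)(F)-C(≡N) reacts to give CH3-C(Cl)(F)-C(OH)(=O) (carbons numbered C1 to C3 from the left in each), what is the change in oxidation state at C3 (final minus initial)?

0

Before: C3 has 1 bond to C, 3 bonds to N → oxidation state +3.
After: C3 has 1 bond to C, 3 bonds to O → oxidation state +3.
Δ = +3 − (+3) = 0, so no net redox change at C3.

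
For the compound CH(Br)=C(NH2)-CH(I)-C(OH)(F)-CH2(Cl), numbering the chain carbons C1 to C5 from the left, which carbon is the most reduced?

Tallying each carbon's bonds:
C1: 2C, 1H, 1Br → 0 − 1 + 1 = 0
C2: 3C, 1N → 0 + 1 = +1
C3: 2C, 1H, 1I → 0 − 1 + 1 = 0
C4: 2C, 1O, 1F → 0 + 1 + 1 = +2
C5: 1C, 2H, 1Cl → 0 − 2 + 1 = -1
The most reduced carbon is C5 at -1.

C5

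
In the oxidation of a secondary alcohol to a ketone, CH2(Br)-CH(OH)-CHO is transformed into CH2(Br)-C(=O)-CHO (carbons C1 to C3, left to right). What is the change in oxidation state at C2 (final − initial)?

+2

Before: C2 has 2 bonds to C, 1 bond to H, 1 bond to O → oxidation state 0.
After: C2 has 2 bonds to C, 2 bonds to O → oxidation state +2.
Δ = +2 − (0) = +2, so this is an oxidation at C2.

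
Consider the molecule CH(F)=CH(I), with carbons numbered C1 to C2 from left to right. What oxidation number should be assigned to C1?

Each bond to a more electronegative atom (O, N, halogen) counts +1, each bond to a less electronegative atom (H, metal, B, Si) counts −1, and each C–C bond counts 0.
C1 has a double bond to C (2×0 = 0), one bond to F (+1), one bond to H (-1).
Oxidation state = 0 + 1 − 1 = 0.

0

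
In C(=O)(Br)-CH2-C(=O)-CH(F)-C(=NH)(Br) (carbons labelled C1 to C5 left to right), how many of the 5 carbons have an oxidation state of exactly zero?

Bonds to more-electronegative neighbours contribute +1 each, bonds to H or metals contribute −1 each, and C–C bonds contribute 0. Tallying each carbon:
C1: 1C, 2O, 1Br → 0 + 2 + 1 = +3
C2: 2C, 2H → 0 − 2 = -2
C3: 2C, 2O → 0 + 2 = +2
C4: 2C, 1H, 1F → 0 − 1 + 1 = 0
C5: 1C, 2N, 1Br → 0 + 2 + 1 = +3
1 carbon (C4) meets the condition.

1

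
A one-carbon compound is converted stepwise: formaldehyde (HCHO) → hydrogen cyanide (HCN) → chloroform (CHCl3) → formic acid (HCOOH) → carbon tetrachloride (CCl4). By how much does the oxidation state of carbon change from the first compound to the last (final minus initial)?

+4

Carbon oxidation states along the series — formaldehyde: 0, hydrogen cyanide: +2, chloroform: +2, formic acid: +2, carbon tetrachloride: +4.
Net change = +4 − (0) = +4.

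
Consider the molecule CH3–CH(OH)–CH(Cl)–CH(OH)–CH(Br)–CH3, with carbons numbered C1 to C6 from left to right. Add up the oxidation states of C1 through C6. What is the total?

-6

Bonds to more-electronegative neighbours contribute +1 each, bonds to H or metals contribute −1 each, and C–C bonds contribute 0. Tallying each carbon:
C1: 1C, 3H → 0 − 3 = -3
C2: 2C, 1H, 1O → 0 − 1 + 1 = 0
C3: 2C, 1H, 1Cl → 0 − 1 + 1 = 0
C4: 2C, 1H, 1O → 0 − 1 + 1 = 0
C5: 2C, 1H, 1Br → 0 − 1 + 1 = 0
C6: 1C, 3H → 0 − 3 = -3
Sum = -3 + 0 + 0 + 0 + 0 − 3 = -6.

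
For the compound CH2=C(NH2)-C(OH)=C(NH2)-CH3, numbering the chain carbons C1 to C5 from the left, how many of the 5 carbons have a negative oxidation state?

Assign +1 per bond to O/N/halogen, −1 per bond to H or an electropositive element, and 0 per bond to carbon. Tallying each carbon:
C1: 2C, 2H → 0 − 2 = -2
C2: 3C, 1N → 0 + 1 = +1
C3: 3C, 1O → 0 + 1 = +1
C4: 3C, 1N → 0 + 1 = +1
C5: 1C, 3H → 0 − 3 = -3
2 carbons (C1, C5) meet the condition.

2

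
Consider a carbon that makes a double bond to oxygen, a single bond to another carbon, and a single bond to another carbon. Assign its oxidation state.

Assign +1 per bond to O/N/halogen, −1 per bond to H or an electropositive element, and 0 per bond to carbon.
The carbon has one bond to C (0), one bond to C (0), a double bond to O (2×+1 = +2).
Oxidation state = 0 + 0 + 2 = +2.

+2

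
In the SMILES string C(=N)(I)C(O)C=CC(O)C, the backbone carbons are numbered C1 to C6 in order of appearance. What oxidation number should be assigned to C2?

C2 has one bond to C (0), one bond to C (0), one bond to H (-1), one bond to O (+1).
Oxidation state = 0 + 0 − 1 + 1 = 0.

0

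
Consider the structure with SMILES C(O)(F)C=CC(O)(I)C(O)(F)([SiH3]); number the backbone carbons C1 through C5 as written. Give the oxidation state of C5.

+1

C5 has one bond to C (0), one bond to O (+1), one bond to F (+1), one bond to Si (-1).
Oxidation state = 0 + 1 + 1 − 1 = +1.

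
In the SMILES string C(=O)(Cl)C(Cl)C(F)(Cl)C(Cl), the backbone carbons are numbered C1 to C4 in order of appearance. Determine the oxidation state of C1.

Assign +1 per bond to O/N/halogen, −1 per bond to H or an electropositive element, and 0 per bond to carbon.
C1 has one bond to C (0), a double bond to O (2×+1 = +2), one bond to Cl (+1).
Oxidation state = 0 + 2 + 1 = +3.

+3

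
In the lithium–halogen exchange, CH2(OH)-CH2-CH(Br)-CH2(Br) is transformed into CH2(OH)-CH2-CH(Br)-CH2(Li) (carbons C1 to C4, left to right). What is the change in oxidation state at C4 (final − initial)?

Before: C4 has 1 bond to C, 2 bonds to H, 1 bond to Br → oxidation state -1.
After: C4 has 1 bond to C, 2 bonds to H, 1 bond to Li → oxidation state -3.
Δ = -3 − (-1) = -2, so this is a reduction at C4.

-2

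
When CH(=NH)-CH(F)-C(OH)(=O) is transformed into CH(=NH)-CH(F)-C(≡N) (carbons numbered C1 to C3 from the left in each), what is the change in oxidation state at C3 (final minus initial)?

0

Before: C3 has 1 bond to C, 3 bonds to O → oxidation state +3.
After: C3 has 1 bond to C, 3 bonds to N → oxidation state +3.
Δ = +3 − (+3) = 0, so no net redox change at C3.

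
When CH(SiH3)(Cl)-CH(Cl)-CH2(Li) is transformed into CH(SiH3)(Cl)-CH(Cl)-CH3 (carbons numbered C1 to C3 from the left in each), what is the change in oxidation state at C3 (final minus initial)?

Before: C3 has 1 bond to C, 2 bonds to H, 1 bond to Li → oxidation state -3.
After: C3 has 1 bond to C, 3 bonds to H → oxidation state -3.
Δ = -3 − (-3) = 0, so no net redox change at C3.

0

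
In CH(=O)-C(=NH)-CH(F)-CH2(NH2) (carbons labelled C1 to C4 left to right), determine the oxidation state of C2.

+2

C2 has one bond to C (0), one bond to C (0), a double bond to N (2×+1 = +2).
Oxidation state = 0 + 0 + 2 = +2.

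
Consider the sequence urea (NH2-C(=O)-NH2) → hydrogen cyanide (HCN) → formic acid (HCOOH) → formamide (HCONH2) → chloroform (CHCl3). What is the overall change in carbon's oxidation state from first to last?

Carbon oxidation states along the series — urea: +4, hydrogen cyanide: +2, formic acid: +2, formamide: +2, chloroform: +2.
Net change = +2 − (+4) = -2.

-2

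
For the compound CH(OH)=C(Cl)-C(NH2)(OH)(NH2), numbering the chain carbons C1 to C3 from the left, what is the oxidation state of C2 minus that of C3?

C2: 3C, 1Cl → 0 + 1 = +1
C3: 1C, 1O, 2N → 0 + 1 + 2 = +3
Difference: +1 − (+3) = -2.

-2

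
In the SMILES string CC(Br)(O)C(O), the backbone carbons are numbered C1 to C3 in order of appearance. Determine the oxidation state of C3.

Bonds to more-electronegative neighbours contribute +1 each, bonds to H or metals contribute −1 each, and C–C bonds contribute 0.
C3 has one bond to C (0), one bond to H (-1), one bond to O (+1), one bond to H (-1).
Oxidation state = 0 − 1 + 1 − 1 = -1.

-1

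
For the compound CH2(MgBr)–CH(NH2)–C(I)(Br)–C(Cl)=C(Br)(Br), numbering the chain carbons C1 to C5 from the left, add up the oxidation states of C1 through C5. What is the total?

+2

Tallying each carbon's bonds:
C1: 1C, 2H, 1Mg → 0 − 2 − 1 = -3
C2: 2C, 1H, 1N → 0 − 1 + 1 = 0
C3: 2C, 1Br, 1I → 0 + 1 + 1 = +2
C4: 3C, 1Cl → 0 + 1 = +1
C5: 2C, 2Br → 0 + 2 = +2
Sum = -3 + 0 + 2 + 1 + 2 = +2.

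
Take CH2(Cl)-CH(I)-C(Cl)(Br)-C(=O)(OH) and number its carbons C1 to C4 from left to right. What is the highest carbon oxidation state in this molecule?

+3

Bonds to more-electronegative neighbours contribute +1 each, bonds to H or metals contribute −1 each, and C–C bonds contribute 0. Tallying each carbon:
C1: 1C, 2H, 1Cl → 0 − 2 + 1 = -1
C2: 2C, 1H, 1I → 0 − 1 + 1 = 0
C3: 2C, 1Cl, 1Br → 0 + 1 + 1 = +2
C4: 1C, 3O → 0 + 3 = +3
The highest value is +3.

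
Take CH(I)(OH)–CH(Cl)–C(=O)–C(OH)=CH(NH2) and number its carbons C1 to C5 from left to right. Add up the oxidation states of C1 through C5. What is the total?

+4

Tallying each carbon's bonds:
C1: 1C, 1H, 1O, 1I → 0 − 1 + 1 + 1 = +1
C2: 2C, 1H, 1Cl → 0 − 1 + 1 = 0
C3: 2C, 2O → 0 + 2 = +2
C4: 3C, 1O → 0 + 1 = +1
C5: 2C, 1H, 1N → 0 − 1 + 1 = 0
Sum = +1 + 0 + 2 + 1 + 0 = +4.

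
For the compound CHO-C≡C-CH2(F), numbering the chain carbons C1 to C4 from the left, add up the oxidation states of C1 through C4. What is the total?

Tallying each carbon's bonds:
C1: 1C, 1H, 2O → 0 − 1 + 2 = +1
C2: 4C → 0 = 0
C3: 4C → 0 = 0
C4: 1C, 2H, 1F → 0 − 2 + 1 = -1
Sum = +1 + 0 + 0 − 1 = 0.

0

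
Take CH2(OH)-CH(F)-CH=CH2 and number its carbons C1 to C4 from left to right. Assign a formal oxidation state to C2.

Each bond to a more electronegative atom (O, N, halogen) counts +1, each bond to a less electronegative atom (H, metal, B, Si) counts −1, and each C–C bond counts 0.
C2 has one bond to C (0), one bond to C (0), one bond to H (-1), one bond to F (+1).
Oxidation state = 0 + 0 − 1 + 1 = 0.

0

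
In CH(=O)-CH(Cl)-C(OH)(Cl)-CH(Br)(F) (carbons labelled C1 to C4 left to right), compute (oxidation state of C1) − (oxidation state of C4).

C1: 1C, 1H, 2O → 0 − 1 + 2 = +1
C4: 1C, 1H, 1F, 1Br → 0 − 1 + 1 + 1 = +1
Difference: +1 − (+1) = 0.

0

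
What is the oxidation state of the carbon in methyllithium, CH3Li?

Assign +1 per bond to O/N/halogen, −1 per bond to H or an electropositive element, and 0 per bond to carbon.
The carbon has one bond to H (-1), one bond to H (-1), one bond to H (-1), one bond to Li (-1).
Oxidation state = -1 − 1 − 1 − 1 = -4.

-4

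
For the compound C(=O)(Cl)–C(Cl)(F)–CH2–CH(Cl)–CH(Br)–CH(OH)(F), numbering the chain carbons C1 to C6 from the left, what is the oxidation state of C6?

Assign +1 per bond to O/N/halogen, −1 per bond to H or an electropositive element, and 0 per bond to carbon.
C6 has one bond to C (0), one bond to O (+1), one bond to H (-1), one bond to F (+1).
Oxidation state = 0 + 1 − 1 + 1 = +1.

+1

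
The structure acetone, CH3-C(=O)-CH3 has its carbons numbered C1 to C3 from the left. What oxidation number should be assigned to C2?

C2 has a double bond to O (2×+1 = +2), one bond to C (0), one bond to C (0).
Oxidation state = +2 + 0 + 0 = +2.

+2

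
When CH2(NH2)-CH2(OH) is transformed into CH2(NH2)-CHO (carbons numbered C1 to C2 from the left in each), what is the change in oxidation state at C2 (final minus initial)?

+2

Before: C2 has 1 bond to C, 2 bonds to H, 1 bond to O → oxidation state -1.
After: C2 has 1 bond to C, 1 bond to H, 2 bonds to O → oxidation state +1.
Δ = +1 − (-1) = +2, so this is an oxidation at C2.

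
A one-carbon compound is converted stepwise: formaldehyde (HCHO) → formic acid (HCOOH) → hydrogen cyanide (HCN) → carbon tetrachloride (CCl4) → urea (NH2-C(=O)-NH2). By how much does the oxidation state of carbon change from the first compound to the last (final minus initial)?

+4

Carbon oxidation states along the series — formaldehyde: 0, formic acid: +2, hydrogen cyanide: +2, carbon tetrachloride: +4, urea: +4.
Net change = +4 − (0) = +4.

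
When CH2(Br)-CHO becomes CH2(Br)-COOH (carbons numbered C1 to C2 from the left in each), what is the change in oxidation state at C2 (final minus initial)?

+2

Before: C2 has 1 bond to C, 1 bond to H, 2 bonds to O → oxidation state +1.
After: C2 has 1 bond to C, 3 bonds to O → oxidation state +3.
Δ = +3 − (+1) = +2, so this is an oxidation at C2.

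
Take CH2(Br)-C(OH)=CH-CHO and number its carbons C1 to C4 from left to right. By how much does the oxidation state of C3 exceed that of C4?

-2

C3: 3C, 1H → 0 − 1 = -1
C4: 1C, 1H, 2O → 0 − 1 + 2 = +1
Difference: -1 − (+1) = -2.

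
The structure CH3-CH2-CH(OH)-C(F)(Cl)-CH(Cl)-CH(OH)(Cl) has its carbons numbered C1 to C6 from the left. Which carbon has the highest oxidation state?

C4

Tallying each carbon's bonds:
C1: 1C, 3H → 0 − 3 = -3
C2: 2C, 2H → 0 − 2 = -2
C3: 2C, 1H, 1O → 0 − 1 + 1 = 0
C4: 2C, 1F, 1Cl → 0 + 1 + 1 = +2
C5: 2C, 1H, 1Cl → 0 − 1 + 1 = 0
C6: 1C, 1H, 1O, 1Cl → 0 − 1 + 1 + 1 = +1
The most oxidised carbon is C4 at +2.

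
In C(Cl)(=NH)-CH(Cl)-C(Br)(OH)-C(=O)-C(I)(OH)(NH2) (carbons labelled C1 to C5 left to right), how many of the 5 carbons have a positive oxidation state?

4

Tallying each carbon's bonds:
C1: 1C, 2N, 1Cl → 0 + 2 + 1 = +3
C2: 2C, 1H, 1Cl → 0 − 1 + 1 = 0
C3: 2C, 1O, 1Br → 0 + 1 + 1 = +2
C4: 2C, 2O → 0 + 2 = +2
C5: 1C, 1O, 1N, 1I → 0 + 1 + 1 + 1 = +3
4 carbons (C1, C3, C4, C5) meet the condition.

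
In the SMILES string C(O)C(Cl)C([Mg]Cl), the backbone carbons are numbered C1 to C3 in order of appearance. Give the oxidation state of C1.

-1

C1 has one bond to C (0), one bond to H (-1), one bond to O (+1), one bond to H (-1).
Oxidation state = 0 − 1 + 1 − 1 = -1.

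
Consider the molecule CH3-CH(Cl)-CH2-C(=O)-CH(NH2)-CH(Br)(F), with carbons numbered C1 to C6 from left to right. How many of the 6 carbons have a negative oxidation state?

Tallying each carbon's bonds:
C1: 1C, 3H → 0 − 3 = -3
C2: 2C, 1H, 1Cl → 0 − 1 + 1 = 0
C3: 2C, 2H → 0 − 2 = -2
C4: 2C, 2O → 0 + 2 = +2
C5: 2C, 1H, 1N → 0 − 1 + 1 = 0
C6: 1C, 1H, 1F, 1Br → 0 − 1 + 1 + 1 = +1
2 carbons (C1, C3) meet the condition.

2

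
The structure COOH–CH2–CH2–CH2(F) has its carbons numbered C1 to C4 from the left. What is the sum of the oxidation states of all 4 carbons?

-2

Count +1 for every bond to an atom more electronegative than carbon and −1 for every bond to one less electronegative; C–C bonds are 0. Tallying each carbon:
C1: 1C, 3O → 0 + 3 = +3
C2: 2C, 2H → 0 − 2 = -2
C3: 2C, 2H → 0 − 2 = -2
C4: 1C, 2H, 1F → 0 − 2 + 1 = -1
Sum = +3 − 2 − 2 − 1 = -2.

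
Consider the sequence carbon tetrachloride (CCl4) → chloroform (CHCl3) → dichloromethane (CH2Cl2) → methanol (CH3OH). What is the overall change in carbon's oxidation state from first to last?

Carbon oxidation states along the series — carbon tetrachloride: +4, chloroform: +2, dichloromethane: 0, methanol: -2.
Net change = -2 − (+4) = -6.

-6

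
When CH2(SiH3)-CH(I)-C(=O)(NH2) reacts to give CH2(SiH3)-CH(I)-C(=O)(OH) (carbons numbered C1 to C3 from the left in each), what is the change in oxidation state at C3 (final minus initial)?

0

Before: C3 has 1 bond to C, 2 bonds to O, 1 bond to N → oxidation state +3.
After: C3 has 1 bond to C, 3 bonds to O → oxidation state +3.
Δ = +3 − (+3) = 0, so no net redox change at C3.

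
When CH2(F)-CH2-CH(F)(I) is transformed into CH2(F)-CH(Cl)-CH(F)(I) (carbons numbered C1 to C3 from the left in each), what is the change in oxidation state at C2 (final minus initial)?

Before: C2 has 2 bonds to C, 2 bonds to H → oxidation state -2.
After: C2 has 2 bonds to C, 1 bond to H, 1 bond to Cl → oxidation state 0.
Δ = 0 − (-2) = +2, so this is an oxidation at C2.

+2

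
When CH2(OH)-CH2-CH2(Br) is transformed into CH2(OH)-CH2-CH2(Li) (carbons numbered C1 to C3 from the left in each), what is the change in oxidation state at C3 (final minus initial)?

-2

Before: C3 has 1 bond to C, 2 bonds to H, 1 bond to Br → oxidation state -1.
After: C3 has 1 bond to C, 2 bonds to H, 1 bond to Li → oxidation state -3.
Δ = -3 − (-1) = -2, so this is a reduction at C3.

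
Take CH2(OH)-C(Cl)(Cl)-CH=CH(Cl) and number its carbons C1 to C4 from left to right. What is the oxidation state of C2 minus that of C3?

C2: 2C, 2Cl → 0 + 2 = +2
C3: 3C, 1H → 0 − 1 = -1
Difference: +2 − (-1) = +3.

+3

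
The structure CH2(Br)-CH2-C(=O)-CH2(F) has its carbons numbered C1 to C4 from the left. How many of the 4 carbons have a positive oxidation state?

1

Assign +1 per bond to O/N/halogen, −1 per bond to H or an electropositive element, and 0 per bond to carbon. Tallying each carbon:
C1: 1C, 2H, 1Br → 0 − 2 + 1 = -1
C2: 2C, 2H → 0 − 2 = -2
C3: 2C, 2O → 0 + 2 = +2
C4: 1C, 2H, 1F → 0 − 2 + 1 = -1
1 carbon (C3) meets the condition.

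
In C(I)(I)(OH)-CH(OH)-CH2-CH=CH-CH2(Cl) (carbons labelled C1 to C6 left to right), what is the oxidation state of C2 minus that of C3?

C2: 2C, 1H, 1O → 0 − 1 + 1 = 0
C3: 2C, 2H → 0 − 2 = -2
Difference: 0 − (-2) = +2.

+2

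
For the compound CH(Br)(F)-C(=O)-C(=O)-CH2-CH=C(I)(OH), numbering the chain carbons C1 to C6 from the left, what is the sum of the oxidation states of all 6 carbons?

+4

Tallying each carbon's bonds:
C1: 1C, 1H, 1F, 1Br → 0 − 1 + 1 + 1 = +1
C2: 2C, 2O → 0 + 2 = +2
C3: 2C, 2O → 0 + 2 = +2
C4: 2C, 2H → 0 − 2 = -2
C5: 3C, 1H → 0 − 1 = -1
C6: 2C, 1O, 1I → 0 + 1 + 1 = +2
Sum = +1 + 2 + 2 − 2 − 1 + 2 = +4.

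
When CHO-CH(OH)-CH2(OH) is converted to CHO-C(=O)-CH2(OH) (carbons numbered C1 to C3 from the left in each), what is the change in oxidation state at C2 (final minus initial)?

+2

Before: C2 has 2 bonds to C, 1 bond to H, 1 bond to O → oxidation state 0.
After: C2 has 2 bonds to C, 2 bonds to O → oxidation state +2.
Δ = +2 − (0) = +2, so this is an oxidation at C2.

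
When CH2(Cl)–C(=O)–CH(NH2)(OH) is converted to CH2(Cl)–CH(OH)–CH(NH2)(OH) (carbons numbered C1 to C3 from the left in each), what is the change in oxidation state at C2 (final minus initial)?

-2

Before: C2 has 2 bonds to C, 2 bonds to O → oxidation state +2.
After: C2 has 2 bonds to C, 1 bond to H, 1 bond to O → oxidation state 0.
Δ = 0 − (+2) = -2, so this is a reduction at C2.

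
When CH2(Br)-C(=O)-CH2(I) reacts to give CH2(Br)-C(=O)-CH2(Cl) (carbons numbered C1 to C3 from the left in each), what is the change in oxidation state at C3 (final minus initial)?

0

Before: C3 has 1 bond to C, 2 bonds to H, 1 bond to I → oxidation state -1.
After: C3 has 1 bond to C, 2 bonds to H, 1 bond to Cl → oxidation state -1.
Δ = -1 − (-1) = 0, so no net redox change at C3.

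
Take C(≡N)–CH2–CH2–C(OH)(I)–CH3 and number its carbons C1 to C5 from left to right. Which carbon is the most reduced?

Assign +1 per bond to O/N/halogen, −1 per bond to H or an electropositive element, and 0 per bond to carbon. Tallying each carbon:
C1: 1C, 3N → 0 + 3 = +3
C2: 2C, 2H → 0 − 2 = -2
C3: 2C, 2H → 0 − 2 = -2
C4: 2C, 1O, 1I → 0 + 1 + 1 = +2
C5: 1C, 3H → 0 − 3 = -3
The most reduced carbon is C5 at -3.

C5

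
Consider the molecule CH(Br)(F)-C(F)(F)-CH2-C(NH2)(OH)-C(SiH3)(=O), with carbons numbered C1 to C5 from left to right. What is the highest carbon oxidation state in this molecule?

+2

Count +1 for every bond to an atom more electronegative than carbon and −1 for every bond to one less electronegative; C–C bonds are 0. Tallying each carbon:
C1: 1C, 1H, 1F, 1Br → 0 − 1 + 1 + 1 = +1
C2: 2C, 2F → 0 + 2 = +2
C3: 2C, 2H → 0 − 2 = -2
C4: 2C, 1O, 1N → 0 + 1 + 1 = +2
C5: 1C, 2O, 1Si → 0 + 2 − 1 = +1
The highest value is +2.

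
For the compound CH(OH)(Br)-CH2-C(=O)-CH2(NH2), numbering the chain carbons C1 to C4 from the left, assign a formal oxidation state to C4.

-1

Count +1 for every bond to an atom more electronegative than carbon and −1 for every bond to one less electronegative; C–C bonds are 0.
C4 has one bond to C (0), one bond to H (-1), one bond to N (+1), one bond to H (-1).
Oxidation state = 0 − 1 + 1 − 1 = -1.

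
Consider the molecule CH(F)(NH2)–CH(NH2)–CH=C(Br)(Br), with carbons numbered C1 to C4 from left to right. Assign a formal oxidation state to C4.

+2

C4 has a double bond to C (2×0 = 0), one bond to Br (+1), one bond to Br (+1).
Oxidation state = 0 + 1 + 1 = +2.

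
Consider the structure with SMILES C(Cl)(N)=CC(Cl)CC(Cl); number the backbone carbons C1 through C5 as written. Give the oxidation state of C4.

Count +1 for every bond to an atom more electronegative than carbon and −1 for every bond to one less electronegative; C–C bonds are 0.
C4 has one bond to C (0), one bond to C (0), one bond to H (-1), one bond to H (-1).
Oxidation state = 0 + 0 − 1 − 1 = -2.

-2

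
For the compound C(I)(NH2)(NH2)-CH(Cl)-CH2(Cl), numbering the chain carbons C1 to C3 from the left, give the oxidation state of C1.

Assign +1 per bond to O/N/halogen, −1 per bond to H or an electropositive element, and 0 per bond to carbon.
C1 has one bond to C (0), one bond to I (+1), one bond to N (+1), one bond to N (+1).
Oxidation state = 0 + 1 + 1 + 1 = +3.

+3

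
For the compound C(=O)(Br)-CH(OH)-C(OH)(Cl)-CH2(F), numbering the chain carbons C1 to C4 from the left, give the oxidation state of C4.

-1

Each bond to a more electronegative atom (O, N, halogen) counts +1, each bond to a less electronegative atom (H, metal, B, Si) counts −1, and each C–C bond counts 0.
C4 has one bond to C (0), one bond to H (-1), one bond to H (-1), one bond to F (+1).
Oxidation state = 0 − 1 − 1 + 1 = -1.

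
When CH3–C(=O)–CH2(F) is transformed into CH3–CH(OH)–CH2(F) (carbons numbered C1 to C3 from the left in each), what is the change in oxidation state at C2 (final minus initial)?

Before: C2 has 2 bonds to C, 2 bonds to O → oxidation state +2.
After: C2 has 2 bonds to C, 1 bond to H, 1 bond to O → oxidation state 0.
Δ = 0 − (+2) = -2, so this is a reduction at C2.

-2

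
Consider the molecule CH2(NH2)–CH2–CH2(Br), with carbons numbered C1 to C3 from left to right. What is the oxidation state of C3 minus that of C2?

C3: 1C, 2H, 1Br → 0 − 2 + 1 = -1
C2: 2C, 2H → 0 − 2 = -2
Difference: -1 − (-2) = +1.

+1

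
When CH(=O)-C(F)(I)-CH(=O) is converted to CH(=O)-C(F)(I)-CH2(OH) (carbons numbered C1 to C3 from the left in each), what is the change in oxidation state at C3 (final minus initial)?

-2

Before: C3 has 1 bond to C, 1 bond to H, 2 bonds to O → oxidation state +1.
After: C3 has 1 bond to C, 2 bonds to H, 1 bond to O → oxidation state -1.
Δ = -1 − (+1) = -2, so this is a reduction at C3.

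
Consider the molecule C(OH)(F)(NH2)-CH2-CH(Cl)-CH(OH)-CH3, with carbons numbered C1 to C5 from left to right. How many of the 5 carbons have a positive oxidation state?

1

Tallying each carbon's bonds:
C1: 1C, 1O, 1N, 1F → 0 + 1 + 1 + 1 = +3
C2: 2C, 2H → 0 − 2 = -2
C3: 2C, 1H, 1Cl → 0 − 1 + 1 = 0
C4: 2C, 1H, 1O → 0 − 1 + 1 = 0
C5: 1C, 3H → 0 − 3 = -3
1 carbon (C1) meets the condition.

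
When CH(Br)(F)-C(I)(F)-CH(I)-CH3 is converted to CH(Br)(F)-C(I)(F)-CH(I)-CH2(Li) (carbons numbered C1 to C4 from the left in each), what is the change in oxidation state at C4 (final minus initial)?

0

Before: C4 has 1 bond to C, 3 bonds to H → oxidation state -3.
After: C4 has 1 bond to C, 2 bonds to H, 1 bond to Li → oxidation state -3.
Δ = -3 − (-3) = 0, so no net redox change at C4.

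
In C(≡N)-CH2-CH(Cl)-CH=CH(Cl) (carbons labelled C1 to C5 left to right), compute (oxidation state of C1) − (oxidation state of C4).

+4

C1: 1C, 3N → 0 + 3 = +3
C4: 3C, 1H → 0 − 1 = -1
Difference: +3 − (-1) = +4.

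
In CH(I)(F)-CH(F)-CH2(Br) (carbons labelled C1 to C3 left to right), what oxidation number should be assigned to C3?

C3 has one bond to C (0), one bond to H (-1), one bond to H (-1), one bond to Br (+1).
Oxidation state = 0 − 1 − 1 + 1 = -1.

-1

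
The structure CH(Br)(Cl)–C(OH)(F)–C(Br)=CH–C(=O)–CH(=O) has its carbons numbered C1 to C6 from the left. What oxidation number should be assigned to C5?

Count +1 for every bond to an atom more electronegative than carbon and −1 for every bond to one less electronegative; C–C bonds are 0.
C5 has one bond to C (0), one bond to C (0), a double bond to O (2×+1 = +2).
Oxidation state = 0 + 0 + 2 = +2.

+2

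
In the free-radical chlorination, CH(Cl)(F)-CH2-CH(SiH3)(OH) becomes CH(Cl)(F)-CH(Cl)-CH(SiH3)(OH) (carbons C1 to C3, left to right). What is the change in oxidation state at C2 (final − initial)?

Before: C2 has 2 bonds to C, 2 bonds to H → oxidation state -2.
After: C2 has 2 bonds to C, 1 bond to H, 1 bond to Cl → oxidation state 0.
Δ = 0 − (-2) = +2, so this is an oxidation at C2.

+2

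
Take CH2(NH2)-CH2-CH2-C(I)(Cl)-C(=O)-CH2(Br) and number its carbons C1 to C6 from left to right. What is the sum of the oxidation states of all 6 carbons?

Each bond to a more electronegative atom (O, N, halogen) counts +1, each bond to a less electronegative atom (H, metal, B, Si) counts −1, and each C–C bond counts 0. Tallying each carbon:
C1: 1C, 2H, 1N → 0 − 2 + 1 = -1
C2: 2C, 2H → 0 − 2 = -2
C3: 2C, 2H → 0 − 2 = -2
C4: 2C, 1Cl, 1I → 0 + 1 + 1 = +2
C5: 2C, 2O → 0 + 2 = +2
C6: 1C, 2H, 1Br → 0 − 2 + 1 = -1
Sum = -1 − 2 − 2 + 2 + 2 − 1 = -2.

-2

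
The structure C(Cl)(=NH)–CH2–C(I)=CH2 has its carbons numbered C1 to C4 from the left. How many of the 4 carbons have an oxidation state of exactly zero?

0

Tallying each carbon's bonds:
C1: 1C, 2N, 1Cl → 0 + 2 + 1 = +3
C2: 2C, 2H → 0 − 2 = -2
C3: 3C, 1I → 0 + 1 = +1
C4: 2C, 2H → 0 − 2 = -2
0 carbons meet the condition.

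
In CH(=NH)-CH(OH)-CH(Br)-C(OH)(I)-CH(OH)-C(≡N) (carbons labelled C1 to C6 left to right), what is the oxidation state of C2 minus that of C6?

-3

C2: 2C, 1H, 1O → 0 − 1 + 1 = 0
C6: 1C, 3N → 0 + 3 = +3
Difference: 0 − (+3) = -3.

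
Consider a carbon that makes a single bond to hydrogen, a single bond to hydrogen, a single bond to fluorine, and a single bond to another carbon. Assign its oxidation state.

-1

The carbon has one bond to C (0), one bond to F (+1), one bond to H (-1), one bond to H (-1).
Oxidation state = 0 + 1 − 1 − 1 = -1.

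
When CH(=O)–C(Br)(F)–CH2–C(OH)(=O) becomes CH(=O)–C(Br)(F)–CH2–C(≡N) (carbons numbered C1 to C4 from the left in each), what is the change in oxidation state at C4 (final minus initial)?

0

Before: C4 has 1 bond to C, 3 bonds to O → oxidation state +3.
After: C4 has 1 bond to C, 3 bonds to N → oxidation state +3.
Δ = +3 − (+3) = 0, so no net redox change at C4.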